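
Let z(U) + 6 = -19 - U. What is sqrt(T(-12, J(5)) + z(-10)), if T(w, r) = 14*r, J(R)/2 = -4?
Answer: I*sqrt(127) ≈ 11.269*I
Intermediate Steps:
J(R) = -8 (J(R) = 2*(-4) = -8)
z(U) = -25 - U (z(U) = -6 + (-19 - U) = -25 - U)
sqrt(T(-12, J(5)) + z(-10)) = sqrt(14*(-8) + (-25 - 1*(-10))) = sqrt(-112 + (-25 + 10)) = sqrt(-112 - 15) = sqrt(-127) = I*sqrt(127)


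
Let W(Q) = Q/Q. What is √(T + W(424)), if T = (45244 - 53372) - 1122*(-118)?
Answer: √124269 ≈ 352.52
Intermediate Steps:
W(Q) = 1
T = 124268 (T = -8128 - 1*(-132396) = -8128 + 132396 = 124268)
√(T + W(424)) = √(124268 + 1) = √124269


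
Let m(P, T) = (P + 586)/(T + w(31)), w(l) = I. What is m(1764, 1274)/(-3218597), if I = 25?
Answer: -2350/4180957503 ≈ -5.6207e-7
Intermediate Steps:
w(l) = 25
m(P, T) = (586 + P)/(25 + T) (m(P, T) = (P + 586)/(T + 25) = (586 + P)/(25 + T))
m(1764, 1274)/(-3218597) = ((586 + 1764)/(25 + 1274))/(-3218597) = (2350/1299)*(-1/3218597) = -2350/4180957503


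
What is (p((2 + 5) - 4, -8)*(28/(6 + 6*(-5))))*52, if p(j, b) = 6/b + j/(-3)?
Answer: 637/6 ≈ 106.17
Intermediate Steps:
p(j, b) = 6/b - j/3 (p(j, b) = 6/b + j*(-⅓) = 6/b - j/3)
(p((2 + 5) - 4, -8)*(28/(6 + 6*(-5))))*52 = ((6/(-8) - ((2 + 5) - 4)/3)*(28/(6 + 6*(-5))))*52 = ((6*(-⅛) - (7 - 4)/3)*(28/(6 - 30)))*52 = ((-¾ - ⅓*3)*(28/(-24)))*52 = ((-¾ - 1)*(28*(-1/24)))*52 = -7/4*(-7/6)*52 = (49/24)*52 = 637/6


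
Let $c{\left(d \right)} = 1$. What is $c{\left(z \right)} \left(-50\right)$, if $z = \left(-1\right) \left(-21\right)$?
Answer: $-50$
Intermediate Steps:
$z = 21$
$c{\left(z \right)} \left(-50\right) = 1 \left(-50\right) = -50$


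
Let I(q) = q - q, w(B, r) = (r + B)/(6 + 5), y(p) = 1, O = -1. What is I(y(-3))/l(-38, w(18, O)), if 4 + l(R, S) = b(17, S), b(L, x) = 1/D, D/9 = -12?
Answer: 0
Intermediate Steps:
D = -108 (D = 9*(-12) = -108)
b(L, x) = -1/108 (b(L, x) = 1/(-108) = -1/108)
w(B, r) = B/11 + r/11 (w(B, r) = (B + r)/11 = (B + r)*(1/11) = B/11 + r/11)
l(R, S) = -433/108 (l(R, S) = -4 - 1/108 = -433/108)
I(q) = 0
I(y(-3))/l(-38, w(18, O)) = 0/(-433/108) = 0*(-108/433) = 0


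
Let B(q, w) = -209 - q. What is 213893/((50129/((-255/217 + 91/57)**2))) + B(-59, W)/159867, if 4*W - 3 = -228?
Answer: 369470105559974/488281570468293 ≈ 0.75667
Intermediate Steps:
W = -225/4 (W = 3/4 + (1/4)*(-228) = 3/4 - 57 = -225/4 ≈ -56.250)
213893/((50129/((-255/217 + 91/57)**2))) + B(-59, W)/159867 = 213893/((50129/((-255/217 + 91/57)**2))) + (-209 - 1*(-59))/159867 = 213893/((50129/((-255*1/217 + 91*(1/57))**2))) + (-209 + 59)*(1/159867) = 213893/((50129/((-255/217 + 91/57)**2))) - 150*1/159867 = 213893/((50129/((5212/12369)**2))) - 50/53289 = 213893/((50129/(27164944/152992161))) - 50/53289 = 213893/((50129*(152992161/27164944))) - 50/53289 = 213893/(7669344038769/27164944) - 50/53289 = 213893*(27164944/7669344038769) - 50/53289 = 5810391366992/7669344038769 - 50/53289 = 369470105559974/488281570468293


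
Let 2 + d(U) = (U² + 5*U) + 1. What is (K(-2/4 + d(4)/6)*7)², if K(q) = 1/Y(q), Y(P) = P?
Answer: 441/256 ≈ 1.7227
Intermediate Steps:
d(U) = -1 + U² + 5*U (d(U) = -2 + ((U² + 5*U) + 1) = -2 + (1 + U² + 5*U) = -1 + U² + 5*U)
K(q) = 1/q
(K(-2/4 + d(4)/6)*7)² = (7/(-2/4 + (-1 + 4² + 5*4)/6))² = (7/(-2*¼ + (-1 + 16 + 20)*(⅙)))² = (7/(-½ + 35*(⅙)))² = (7/(-½ + 35/6))² = (7/(16/3))² = ((3/16)*7)² = (21/16)² = 441/256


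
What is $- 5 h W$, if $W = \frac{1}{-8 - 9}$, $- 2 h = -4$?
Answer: $\frac{10}{17} \approx 0.58823$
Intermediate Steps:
$h = 2$ ($h = \left(- \frac{1}{2}\right) \left(-4\right) = 2$)
$W = - \frac{1}{17}$ ($W = \frac{1}{-17} = - \frac{1}{17} \approx -0.058824$)
$- 5 h W = \left(-5\right) 2 \left(- \frac{1}{17}\right) = \left(-10\right) \left(- \frac{1}{17}\right) = \frac{10}{17}$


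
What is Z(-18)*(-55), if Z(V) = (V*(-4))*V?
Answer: 71280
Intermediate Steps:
Z(V) = -4*V**2 (Z(V) = (-4*V)*V = -4*V**2)
Z(-18)*(-55) = -4*(-18)**2*(-55) = -4*324*(-55) = -1296*(-55) = 71280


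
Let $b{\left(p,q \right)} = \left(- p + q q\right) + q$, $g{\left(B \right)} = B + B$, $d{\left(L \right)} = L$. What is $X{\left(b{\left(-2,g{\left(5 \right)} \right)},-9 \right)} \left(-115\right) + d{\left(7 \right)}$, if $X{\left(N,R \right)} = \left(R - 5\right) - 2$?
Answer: $1847$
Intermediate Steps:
$g{\left(B \right)} = 2 B$
$b{\left(p,q \right)} = q + q^{2} - p$ ($b{\left(p,q \right)} = \left(- p + q^{2}\right) + q = \left(q^{2} - p\right) + q = q + q^{2} - p$)
$X{\left(N,R \right)} = -7 + R$ ($X{\left(N,R \right)} = \left(-5 + R\right) - 2 = -7 + R$)
$X{\left(b{\left(-2,g{\left(5 \right)} \right)},-9 \right)} \left(-115\right) + d{\left(7 \right)} = \left(-7 - 9\right) \left(-115\right) + 7 = \left(-16\right) \left(-115\right) + 7 = 1840 + 7 = 1847$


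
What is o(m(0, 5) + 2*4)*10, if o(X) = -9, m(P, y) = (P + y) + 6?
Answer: -90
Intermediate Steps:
m(P, y) = 6 + P + y
o(m(0, 5) + 2*4)*10 = -9*10 = -90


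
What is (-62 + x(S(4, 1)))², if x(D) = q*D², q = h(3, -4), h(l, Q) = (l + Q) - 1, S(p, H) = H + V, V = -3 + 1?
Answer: 4096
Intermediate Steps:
V = -2
S(p, H) = -2 + H (S(p, H) = H - 2 = -2 + H)
h(l, Q) = -1 + Q + l (h(l, Q) = (Q + l) - 1 = -1 + Q + l)
q = -2 (q = -1 - 4 + 3 = -2)
x(D) = -2*D²
(-62 + x(S(4, 1)))² = (-62 - 2*(-2 + 1)²)² = (-62 - 2*(-1)²)² = (-62 - 2*1)² = (-62 - 2)² = (-64)² = 4096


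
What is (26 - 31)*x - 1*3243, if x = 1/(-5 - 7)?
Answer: -38911/12 ≈ -3242.6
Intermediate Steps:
x = -1/12 (x = 1/(-12) = -1/12 ≈ -0.083333)
(26 - 31)*x - 1*3243 = (26 - 31)*(-1/12) - 1*3243 = -5*(-1/12) - 3243 = 5/12 - 3243 = -38911/12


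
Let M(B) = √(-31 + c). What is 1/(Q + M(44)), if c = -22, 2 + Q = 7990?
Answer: 7988/63808197 - I*√53/63808197 ≈ 0.00012519 - 1.1409e-7*I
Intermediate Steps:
Q = 7988 (Q = -2 + 7990 = 7988)
M(B) = I*√53 (M(B) = √(-31 - 22) = √(-53) = I*√53)
1/(Q + M(44)) = 1/(7988 + I*√53)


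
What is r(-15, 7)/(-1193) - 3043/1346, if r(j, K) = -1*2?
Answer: -3627607/1605778 ≈ -2.2591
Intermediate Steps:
r(j, K) = -2
r(-15, 7)/(-1193) - 3043/1346 = -2/(-1193) - 3043/1346 = -2*(-1/1193) - 3043*1/1346 = 2/1193 - 3043/1346 = -3627607/1605778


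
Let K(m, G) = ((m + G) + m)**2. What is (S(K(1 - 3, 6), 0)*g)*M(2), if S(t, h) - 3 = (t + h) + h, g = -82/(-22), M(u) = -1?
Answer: -287/11 ≈ -26.091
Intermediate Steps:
K(m, G) = (G + 2*m)**2 (K(m, G) = ((G + m) + m)**2 = (G + 2*m)**2)
g = 41/11 (g = -82*(-1/22) = 41/11 ≈ 3.7273)
S(t, h) = 3 + t + 2*h (S(t, h) = 3 + ((t + h) + h) = 3 + ((h + t) + h) = 3 + (t + 2*h) = 3 + t + 2*h)
(S(K(1 - 3, 6), 0)*g)*M(2) = ((3 + (6 + 2*(1 - 3))**2 + 2*0)*(41/11))*(-1) = ((3 + (6 + 2*(-2))**2 + 0)*(41/11))*(-1) = ((3 + (6 - 4)**2 + 0)*(41/11))*(-1) = ((3 + 2**2 + 0)*(41/11))*(-1) = ((3 + 4 + 0)*(41/11))*(-1) = (7*(41/11))*(-1) = (287/11)*(-1) = -287/11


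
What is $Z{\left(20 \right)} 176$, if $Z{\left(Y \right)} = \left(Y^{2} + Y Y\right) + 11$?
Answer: $142736$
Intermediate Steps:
$Z{\left(Y \right)} = 11 + 2 Y^{2}$ ($Z{\left(Y \right)} = \left(Y^{2} + Y^{2}\right) + 11 = 2 Y^{2} + 11 = 11 + 2 Y^{2}$)
$Z{\left(20 \right)} 176 = \left(11 + 2 \cdot 20^{2}\right) 176 = \left(11 + 2 \cdot 400\right) 176 = \left(11 + 800\right) 176 = 811 \cdot 176 = 142736$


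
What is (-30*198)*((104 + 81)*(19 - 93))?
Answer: 81318600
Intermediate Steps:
(-30*198)*((104 + 81)*(19 - 93)) = -1098900*(-74) = -5940*(-13690) = 81318600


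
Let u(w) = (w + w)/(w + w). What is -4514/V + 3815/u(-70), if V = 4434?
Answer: 8455598/2217 ≈ 3814.0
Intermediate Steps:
u(w) = 1 (u(w) = (2*w)/((2*w)) = (2*w)*(1/(2*w)) = 1)
-4514/V + 3815/u(-70) = -4514/4434 + 3815/1 = -4514*1/4434 + 3815*1 = -2257/2217 + 3815 = 8455598/2217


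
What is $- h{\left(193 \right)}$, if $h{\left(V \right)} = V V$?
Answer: $-37249$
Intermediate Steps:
$h{\left(V \right)} = V^{2}$
$- h{\left(193 \right)} = - 193^{2} = \left(-1\right) 37249 = -37249$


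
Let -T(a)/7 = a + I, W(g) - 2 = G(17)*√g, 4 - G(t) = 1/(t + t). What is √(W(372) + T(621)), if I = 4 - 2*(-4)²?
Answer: 3*√(-133229 + 255*√93)/17 ≈ 63.815*I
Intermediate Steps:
G(t) = 4 - 1/(2*t) (G(t) = 4 - 1/(t + t) = 4 - 1/(2*t))
W(g) = 2 + 135*√g/34 (W(g) = 2 + (4 - ½/17)*√g = 2 + (4 - ½*1/17)*√g = 2 + (4 - 1/34)*√g = 2 + 135*√g/34)
I = -28 (I = 4 - 2*16 = 4 - 32 = -28)
T(a) = 196 - 7*a (T(a) = -7*(a - 28) = -7*(-28 + a) = 196 - 7*a)
√(W(372) + T(621)) = √((2 + 135*√372/34) + (196 - 7*621)) = √((2 + 135*(2*√93)/34) + (196 - 4347)) = √((2 + 135*√93/17) - 4151) = √(-4149 + 135*√93/17)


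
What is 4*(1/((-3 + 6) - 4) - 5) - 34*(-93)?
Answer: 3138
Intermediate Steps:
4*(1/((-3 + 6) - 4) - 5) - 34*(-93) = 4*(1/(3 - 4) - 5) + 3162 = 4*(1/(-1) - 5) + 3162 = 4*(-1 - 5) + 3162 = 4*(-6) + 3162 = -24 + 3162 = 3138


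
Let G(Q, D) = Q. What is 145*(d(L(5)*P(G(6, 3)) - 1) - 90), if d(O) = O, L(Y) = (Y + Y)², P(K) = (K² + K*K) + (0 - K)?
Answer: 943805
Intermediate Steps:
P(K) = -K + 2*K² (P(K) = (K² + K²) - K = 2*K² - K = -K + 2*K²)
L(Y) = 4*Y² (L(Y) = (2*Y)² = 4*Y²)
145*(d(L(5)*P(G(6, 3)) - 1) - 90) = 145*(((4*5²)*(6*(-1 + 2*6)) - 1) - 90) = 145*(((4*25)*(6*(-1 + 12)) - 1) - 90) = 145*((100*(6*11) - 1) - 90) = 145*((100*66 - 1) - 90) = 145*((6600 - 1) - 90) = 145*(6599 - 90) = 145*6509 = 943805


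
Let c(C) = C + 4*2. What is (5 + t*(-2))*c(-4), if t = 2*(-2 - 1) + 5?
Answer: 28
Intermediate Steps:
t = -1 (t = 2*(-3) + 5 = -6 + 5 = -1)
c(C) = 8 + C (c(C) = C + 8 = 8 + C)
(5 + t*(-2))*c(-4) = (5 - 1*(-2))*(8 - 4) = (5 + 2)*4 = 7*4 = 28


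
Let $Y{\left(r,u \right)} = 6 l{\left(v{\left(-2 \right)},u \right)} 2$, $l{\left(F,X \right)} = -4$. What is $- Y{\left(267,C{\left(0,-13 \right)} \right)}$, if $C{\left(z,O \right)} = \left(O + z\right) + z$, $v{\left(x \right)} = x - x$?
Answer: $48$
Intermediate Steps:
$v{\left(x \right)} = 0$
$C{\left(z,O \right)} = O + 2 z$
$Y{\left(r,u \right)} = -48$ ($Y{\left(r,u \right)} = 6 \left(-4\right) 2 = \left(-24\right) 2 = -48$)
$- Y{\left(267,C{\left(0,-13 \right)} \right)} = \left(-1\right) \left(-48\right) = 48$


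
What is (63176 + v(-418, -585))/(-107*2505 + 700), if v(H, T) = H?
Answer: -62758/267335 ≈ -0.23475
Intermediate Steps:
(63176 + v(-418, -585))/(-107*2505 + 700) = (63176 - 418)/(-107*2505 + 700) = 62758/(-268035 + 700) = 62758/(-267335) = 62758*(-1/267335) = -62758/267335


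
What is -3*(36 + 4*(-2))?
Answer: -84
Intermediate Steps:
-3*(36 + 4*(-2)) = -3*(36 - 8) = -3*28 = -84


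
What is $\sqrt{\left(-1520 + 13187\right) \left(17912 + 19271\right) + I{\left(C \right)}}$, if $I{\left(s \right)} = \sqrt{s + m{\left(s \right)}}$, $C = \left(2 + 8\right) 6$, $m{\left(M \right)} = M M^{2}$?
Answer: $\sqrt{433814061 + 2 \sqrt{54015}} \approx 20828.0$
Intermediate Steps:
$m{\left(M \right)} = M^{3}$
$C = 60$ ($C = 10 \cdot 6 = 60$)
$I{\left(s \right)} = \sqrt{s + s^{3}}$
$\sqrt{\left(-1520 + 13187\right) \left(17912 + 19271\right) + I{\left(C \right)}} = \sqrt{\left(-1520 + 13187\right) \left(17912 + 19271\right) + \sqrt{60 + 60^{3}}} = \sqrt{11667 \cdot 37183 + \sqrt{60 + 216000}} = \sqrt{433814061 + \sqrt{216060}} = \sqrt{433814061 + 2 \sqrt{54015}}$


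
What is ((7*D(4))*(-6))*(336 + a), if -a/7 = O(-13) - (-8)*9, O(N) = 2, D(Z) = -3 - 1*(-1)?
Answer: -15288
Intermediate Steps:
D(Z) = -2 (D(Z) = -3 + 1 = -2)
a = -518 (a = -7*(2 - (-8)*9) = -7*(2 - 1*(-72)) = -7*(2 + 72) = -7*74 = -518)
((7*D(4))*(-6))*(336 + a) = ((7*(-2))*(-6))*(336 - 518) = -14*(-6)*(-182) = 84*(-182) = -15288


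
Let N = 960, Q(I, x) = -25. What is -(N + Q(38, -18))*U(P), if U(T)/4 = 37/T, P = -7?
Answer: 138380/7 ≈ 19769.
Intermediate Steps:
U(T) = 148/T (U(T) = 4*(37/T) = 148/T)
-(N + Q(38, -18))*U(P) = -(960 - 25)*148/(-7) = -935*148*(-1/7) = -935*(-148)/7 = -1*(-138380/7) = 138380/7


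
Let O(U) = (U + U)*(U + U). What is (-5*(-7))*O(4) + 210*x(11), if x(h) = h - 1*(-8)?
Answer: 6230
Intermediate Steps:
x(h) = 8 + h (x(h) = h + 8 = 8 + h)
O(U) = 4*U² (O(U) = (2*U)*(2*U) = 4*U²)
(-5*(-7))*O(4) + 210*x(11) = (-5*(-7))*(4*4²) + 210*(8 + 11) = 35*(4*16) + 210*19 = 35*64 + 3990 = 2240 + 3990 = 6230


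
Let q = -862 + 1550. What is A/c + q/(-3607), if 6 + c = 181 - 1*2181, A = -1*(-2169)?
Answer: -9203711/7235642 ≈ -1.2720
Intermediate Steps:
A = 2169
q = 688
c = -2006 (c = -6 + (181 - 1*2181) = -6 + (181 - 2181) = -6 - 2000 = -2006)
A/c + q/(-3607) = 2169/(-2006) + 688/(-3607) = 2169*(-1/2006) + 688*(-1/3607) = -2169/2006 - 688/3607 = -9203711/7235642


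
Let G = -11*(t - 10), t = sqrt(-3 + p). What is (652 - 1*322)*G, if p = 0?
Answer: 36300 - 3630*I*sqrt(3) ≈ 36300.0 - 6287.3*I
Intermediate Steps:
t = I*sqrt(3) (t = sqrt(-3 + 0) = sqrt(-3) = I*sqrt(3) ≈ 1.732*I)
G = 110 - 11*I*sqrt(3) (G = -11*(I*sqrt(3) - 10) = -11*(-10 + I*sqrt(3)) = 110 - 11*I*sqrt(3) ≈ 110.0 - 19.053*I)
(652 - 1*322)*G = (652 - 1*322)*(110 - 11*I*sqrt(3)) = (652 - 322)*(110 - 11*I*sqrt(3)) = 330*(110 - 11*I*sqrt(3)) = 36300 - 3630*I*sqrt(3)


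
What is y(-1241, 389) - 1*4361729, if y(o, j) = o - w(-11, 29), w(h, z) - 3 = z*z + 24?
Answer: -4363838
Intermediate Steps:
w(h, z) = 27 + z**2 (w(h, z) = 3 + (z*z + 24) = 3 + (z**2 + 24) = 3 + (24 + z**2) = 27 + z**2)
y(o, j) = -868 + o (y(o, j) = o - (27 + 29**2) = o - (27 + 841) = o - 1*868 = o - 868 = -868 + o)
y(-1241, 389) - 1*4361729 = (-868 - 1241) - 1*4361729 = -2109 - 4361729 = -4363838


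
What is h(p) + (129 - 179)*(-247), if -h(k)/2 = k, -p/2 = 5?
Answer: 12370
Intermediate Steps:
p = -10 (p = -2*5 = -10)
h(k) = -2*k
h(p) + (129 - 179)*(-247) = -2*(-10) + (129 - 179)*(-247) = 20 - 50*(-247) = 20 + 12350 = 12370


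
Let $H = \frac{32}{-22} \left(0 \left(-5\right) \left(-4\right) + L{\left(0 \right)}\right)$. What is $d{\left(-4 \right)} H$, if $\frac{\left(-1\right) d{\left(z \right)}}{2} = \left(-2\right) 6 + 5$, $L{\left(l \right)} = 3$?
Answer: $- \frac{672}{11} \approx -61.091$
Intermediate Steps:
$d{\left(z \right)} = 14$ ($d{\left(z \right)} = - 2 \left(\left(-2\right) 6 + 5\right) = - 2 \left(-12 + 5\right) = \left(-2\right) \left(-7\right) = 14$)
$H = - \frac{48}{11}$ ($H = \frac{32}{-22} \left(0 \left(-5\right) \left(-4\right) + 3\right) = 32 \left(- \frac{1}{22}\right) \left(0 \left(-4\right) + 3\right) = - \frac{16 \left(0 + 3\right)}{11} = \left(- \frac{16}{11}\right) 3 = - \frac{48}{11} \approx -4.3636$)
$d{\left(-4 \right)} H = 14 \left(- \frac{48}{11}\right) = - \frac{672}{11}$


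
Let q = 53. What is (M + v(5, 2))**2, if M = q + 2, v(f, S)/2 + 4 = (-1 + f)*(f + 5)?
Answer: 16129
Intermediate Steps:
v(f, S) = -8 + 2*(-1 + f)*(5 + f) (v(f, S) = -8 + 2*((-1 + f)*(f + 5)) = -8 + 2*((-1 + f)*(5 + f)) = -8 + 2*(-1 + f)*(5 + f))
M = 55 (M = 53 + 2 = 55)
(M + v(5, 2))**2 = (55 + (-18 + 2*5**2 + 8*5))**2 = (55 + (-18 + 2*25 + 40))**2 = (55 + (-18 + 50 + 40))**2 = (55 + 72)**2 = 127**2 = 16129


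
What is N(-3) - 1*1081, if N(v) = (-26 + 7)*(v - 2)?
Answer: -986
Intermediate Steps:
N(v) = 38 - 19*v (N(v) = -19*(-2 + v) = 38 - 19*v)
N(-3) - 1*1081 = (38 - 19*(-3)) - 1*1081 = (38 + 57) - 1081 = 95 - 1081 = -986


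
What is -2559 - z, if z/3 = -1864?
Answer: 3033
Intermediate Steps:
z = -5592 (z = 3*(-1864) = -5592)
-2559 - z = -2559 - 1*(-5592) = -2559 + 5592 = 3033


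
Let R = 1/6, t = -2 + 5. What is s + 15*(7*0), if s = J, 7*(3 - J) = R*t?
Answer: 41/14 ≈ 2.9286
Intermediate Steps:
t = 3
R = ⅙ ≈ 0.16667
J = 41/14 (J = 3 - 3/42 = 3 - ⅐*½ = 3 - 1/14 = 41/14 ≈ 2.9286)
s = 41/14 ≈ 2.9286
s + 15*(7*0) = 41/14 + 15*(7*0) = 41/14 + 15*0 = 41/14 + 0 = 41/14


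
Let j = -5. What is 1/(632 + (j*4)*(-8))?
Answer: 1/792 ≈ 0.0012626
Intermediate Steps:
1/(632 + (j*4)*(-8)) = 1/(632 - 5*4*(-8)) = 1/(632 - 20*(-8)) = 1/(632 + 160) = 1/792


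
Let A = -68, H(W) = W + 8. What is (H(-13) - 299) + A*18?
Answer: -1528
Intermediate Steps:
H(W) = 8 + W
(H(-13) - 299) + A*18 = ((8 - 13) - 299) - 68*18 = (-5 - 299) - 1224 = -304 - 1224 = -1528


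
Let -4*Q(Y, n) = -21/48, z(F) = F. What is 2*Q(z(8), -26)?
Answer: 7/32 ≈ 0.21875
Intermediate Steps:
Q(Y, n) = 7/64 (Q(Y, n) = -(-21)/(4*48) = -1/4*(-7/16) = 7/64)
2*Q(z(8), -26) = 2*(7/64) = 7/32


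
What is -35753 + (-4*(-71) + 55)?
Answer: -35414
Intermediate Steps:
-35753 + (-4*(-71) + 55) = -35753 + (284 + 55) = -35753 + 339 = -35414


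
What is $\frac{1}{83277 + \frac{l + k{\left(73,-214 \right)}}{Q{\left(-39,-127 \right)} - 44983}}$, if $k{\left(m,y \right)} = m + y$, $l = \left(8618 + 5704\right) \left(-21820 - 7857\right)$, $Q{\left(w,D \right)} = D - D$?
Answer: $\frac{44983}{4171083426} \approx 1.0784 \cdot 10^{-5}$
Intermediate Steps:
$Q{\left(w,D \right)} = 0$
$l = -425033994$ ($l = 14322 \left(-29677\right) = -425033994$)
$\frac{1}{83277 + \frac{l + k{\left(73,-214 \right)}}{Q{\left(-39,-127 \right)} - 44983}} = \frac{1}{83277 + \frac{-425033994 + \left(73 - 214\right)}{0 - 44983}} = \frac{1}{83277 + \frac{-425033994 - 141}{-44983}} = \frac{1}{83277 - - \frac{425034135}{44983}} = \frac{1}{83277 + \frac{425034135}{44983}} = \frac{1}{\frac{4171083426}{44983}} = \frac{44983}{4171083426}$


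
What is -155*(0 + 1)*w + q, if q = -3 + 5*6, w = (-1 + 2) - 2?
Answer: 182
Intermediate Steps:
w = -1 (w = 1 - 2 = -1)
q = 27 (q = -3 + 30 = 27)
-155*(0 + 1)*w + q = -155*(0 + 1)*(-1) + 27 = -155*(-1) + 27 = 155 + 27 = 182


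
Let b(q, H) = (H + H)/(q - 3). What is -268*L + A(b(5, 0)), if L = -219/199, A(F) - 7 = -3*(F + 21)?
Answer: 47548/199 ≈ 238.93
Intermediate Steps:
b(q, H) = 2*H/(-3 + q) (b(q, H) = (2*H)/(-3 + q) = 2*H/(-3 + q))
A(F) = -56 - 3*F (A(F) = 7 - 3*(F + 21) = 7 - 3*(21 + F) = 7 + (-63 - 3*F) = -56 - 3*F)
L = -219/199 (L = -219*1/199 = -219/199 ≈ -1.1005)
-268*L + A(b(5, 0)) = -268*(-219/199) + (-56 - 6*0/(-3 + 5)) = 58692/199 + (-56 - 6*0/2) = 58692/199 + (-56 - 3*0) = 58692/199 + (-56 + 0) = 58692/199 - 56 = 47548/199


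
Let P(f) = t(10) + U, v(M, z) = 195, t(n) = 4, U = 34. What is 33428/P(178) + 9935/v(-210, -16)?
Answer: 689599/741 ≈ 930.63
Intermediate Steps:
P(f) = 38 (P(f) = 4 + 34 = 38)
33428/P(178) + 9935/v(-210, -16) = 33428/38 + 9935/195 = 33428*(1/38) + 9935*(1/195) = 16714/19 + 1987/39 = 689599/741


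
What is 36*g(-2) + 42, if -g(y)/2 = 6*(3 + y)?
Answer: -390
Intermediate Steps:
g(y) = -36 - 12*y (g(y) = -12*(3 + y) = -2*(18 + 6*y) = -36 - 12*y)
36*g(-2) + 42 = 36*(-36 - 12*(-2)) + 42 = 36*(-36 + 24) + 42 = 36*(-12) + 42 = -432 + 42 = -390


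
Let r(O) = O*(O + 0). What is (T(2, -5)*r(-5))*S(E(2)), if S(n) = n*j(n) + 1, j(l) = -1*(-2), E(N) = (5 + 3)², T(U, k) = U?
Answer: 6450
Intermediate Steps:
r(O) = O² (r(O) = O*O = O²)
E(N) = 64 (E(N) = 8² = 64)
j(l) = 2
S(n) = 1 + 2*n (S(n) = n*2 + 1 = 2*n + 1 = 1 + 2*n)
(T(2, -5)*r(-5))*S(E(2)) = (2*(-5)²)*(1 + 2*64) = (2*25)*(1 + 128) = 50*129 = 6450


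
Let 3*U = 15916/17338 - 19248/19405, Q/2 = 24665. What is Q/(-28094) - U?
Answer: -12272895423941/7089040984245 ≈ -1.7312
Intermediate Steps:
Q = 49330 (Q = 2*24665 = 49330)
U = -12435922/504665835 (U = (15916/17338 - 19248/19405)/3 = (15916*(1/17338) - 19248*1/19405)/3 = (7958/8669 - 19248/19405)/3 = (⅓)*(-12435922/168221945) = -12435922/504665835 ≈ -0.024642)
Q/(-28094) - U = 49330/(-28094) - 1*(-12435922/504665835) = 49330*(-1/28094) + 12435922/504665835 = -24665/14047 + 12435922/504665835 = -12272895423941/7089040984245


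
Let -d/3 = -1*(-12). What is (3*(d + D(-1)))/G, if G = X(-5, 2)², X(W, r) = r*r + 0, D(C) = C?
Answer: -111/16 ≈ -6.9375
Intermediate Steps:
X(W, r) = r² (X(W, r) = r² + 0 = r²)
d = -36 (d = -(-3)*(-12) = -3*12 = -36)
G = 16 (G = (2²)² = 4² = 16)
(3*(d + D(-1)))/G = (3*(-36 - 1))/16 = (3*(-37))*(1/16) = -111*1/16 = -111/16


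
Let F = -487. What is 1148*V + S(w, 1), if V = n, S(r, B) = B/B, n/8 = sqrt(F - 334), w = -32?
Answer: 1 + 9184*I*sqrt(821) ≈ 1.0 + 2.6315e+5*I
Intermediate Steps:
n = 8*I*sqrt(821) (n = 8*sqrt(-487 - 334) = 8*sqrt(-821) = 8*(I*sqrt(821)) = 8*I*sqrt(821) ≈ 229.22*I)
S(r, B) = 1
V = 8*I*sqrt(821) ≈ 229.22*I
1148*V + S(w, 1) = 1148*(8*I*sqrt(821)) + 1 = 9184*I*sqrt(821) + 1 = 1 + 9184*I*sqrt(821)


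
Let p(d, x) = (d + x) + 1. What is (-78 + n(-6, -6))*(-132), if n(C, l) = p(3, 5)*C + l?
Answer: 18216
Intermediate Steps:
p(d, x) = 1 + d + x
n(C, l) = l + 9*C (n(C, l) = (1 + 3 + 5)*C + l = 9*C + l = l + 9*C)
(-78 + n(-6, -6))*(-132) = (-78 + (-6 + 9*(-6)))*(-132) = (-78 + (-6 - 54))*(-132) = (-78 - 60)*(-132) = -138*(-132) = 18216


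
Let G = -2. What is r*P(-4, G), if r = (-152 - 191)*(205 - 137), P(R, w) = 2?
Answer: -46648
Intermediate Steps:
r = -23324 (r = -343*68 = -23324)
r*P(-4, G) = -23324*2 = -46648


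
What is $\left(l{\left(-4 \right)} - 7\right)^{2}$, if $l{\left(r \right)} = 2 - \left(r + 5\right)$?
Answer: $36$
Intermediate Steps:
$l{\left(r \right)} = -3 - r$ ($l{\left(r \right)} = 2 - \left(5 + r\right) = -3 - r$)
$\left(l{\left(-4 \right)} - 7\right)^{2} = \left(\left(-3 - -4\right) - 7\right)^{2} = \left(\left(-3 + 4\right) - 7\right)^{2} = \left(1 - 7\right)^{2} = \left(-6\right)^{2} = 36$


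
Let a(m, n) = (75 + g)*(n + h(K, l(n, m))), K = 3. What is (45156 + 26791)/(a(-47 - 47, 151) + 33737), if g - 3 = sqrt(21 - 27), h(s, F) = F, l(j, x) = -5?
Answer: 3246608375/2036393521 - 10504262*I*sqrt(6)/2036393521 ≈ 1.5943 - 0.012635*I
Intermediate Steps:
g = 3 + I*sqrt(6) (g = 3 + sqrt(21 - 27) = 3 + sqrt(-6) = 3 + I*sqrt(6) ≈ 3.0 + 2.4495*I)
a(m, n) = (-5 + n)*(78 + I*sqrt(6)) (a(m, n) = (75 + (3 + I*sqrt(6)))*(n - 5) = (78 + I*sqrt(6))*(-5 + n) = (-5 + n)*(78 + I*sqrt(6)))
(45156 + 26791)/(a(-47 - 47, 151) + 33737) = (45156 + 26791)/((-390 + 78*151 - 5*I*sqrt(6) + I*151*sqrt(6)) + 33737) = 71947/((-390 + 11778 - 5*I*sqrt(6) + 151*I*sqrt(6)) + 33737) = 71947/((11388 + 146*I*sqrt(6)) + 33737) = 71947/(45125 + 146*I*sqrt(6))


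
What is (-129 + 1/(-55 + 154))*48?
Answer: -204320/33 ≈ -6191.5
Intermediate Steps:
(-129 + 1/(-55 + 154))*48 = (-129 + 1/99)*48 = -12770/99*48 = -204320/33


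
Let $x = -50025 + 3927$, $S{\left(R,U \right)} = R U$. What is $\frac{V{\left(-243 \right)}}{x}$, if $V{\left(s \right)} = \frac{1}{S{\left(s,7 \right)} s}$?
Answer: $- \frac{1}{19054285614} \approx -5.2482 \cdot 10^{-11}$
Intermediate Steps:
$x = -46098$
$V{\left(s \right)} = \frac{1}{7 s^{2}}$ ($V{\left(s \right)} = \frac{1}{s 7 s} = \frac{1}{7 s s} = \frac{\frac{1}{7} \frac{1}{s}}{s} = \frac{1}{7 s^{2}}$)
$\frac{V{\left(-243 \right)}}{x} = \frac{\frac{1}{7} \cdot \frac{1}{59049}}{-46098} = \frac{1}{7} \cdot \frac{1}{59049} \left(- \frac{1}{46098}\right) = \frac{1}{413343} \left(- \frac{1}{46098}\right) = - \frac{1}{19054285614}$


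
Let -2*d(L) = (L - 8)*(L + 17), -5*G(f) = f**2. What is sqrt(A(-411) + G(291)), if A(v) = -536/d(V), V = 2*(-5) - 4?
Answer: I*sqrt(461530245)/165 ≈ 130.2*I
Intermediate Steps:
G(f) = -f**2/5
V = -14 (V = -10 - 4 = -14)
d(L) = -(-8 + L)*(17 + L)/2 (d(L) = -(L - 8)*(L + 17)/2 = -(-8 + L)*(17 + L)/2)
A(v) = -536/33 (A(v) = -536/(68 - 9/2*(-14) - 1/2*(-14)**2) = -536/(68 + 63 - 1/2*196) = -536/(68 + 63 - 98) = -536/33)
sqrt(A(-411) + G(291)) = sqrt(-536/33 - 1/5*291**2) = sqrt(-536/33 - 1/5*84681) = sqrt(-536/33 - 84681/5) = sqrt(-2797153/165) = I*sqrt(461530245)/165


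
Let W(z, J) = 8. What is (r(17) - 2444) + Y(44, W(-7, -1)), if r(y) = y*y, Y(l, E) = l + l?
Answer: -2067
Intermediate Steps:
Y(l, E) = 2*l
r(y) = y**2
(r(17) - 2444) + Y(44, W(-7, -1)) = (17**2 - 2444) + 2*44 = (289 - 2444) + 88 = -2155 + 88 = -2067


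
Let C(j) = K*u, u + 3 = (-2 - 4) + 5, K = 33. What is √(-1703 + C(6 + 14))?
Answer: I*√1835 ≈ 42.837*I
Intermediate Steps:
u = -4 (u = -3 + ((-2 - 4) + 5) = -3 + (-6 + 5) = -3 - 1 = -4)
C(j) = -132 (C(j) = 33*(-4) = -132)
√(-1703 + C(6 + 14)) = √(-1703 - 132) = √(-1835) = I*√1835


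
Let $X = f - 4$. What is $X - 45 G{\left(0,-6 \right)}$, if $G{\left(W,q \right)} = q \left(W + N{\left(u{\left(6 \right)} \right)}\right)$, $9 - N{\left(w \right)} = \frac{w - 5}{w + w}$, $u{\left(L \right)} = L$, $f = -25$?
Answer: $\frac{4757}{2} \approx 2378.5$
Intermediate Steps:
$N{\left(w \right)} = 9 - \frac{-5 + w}{2 w}$ ($N{\left(w \right)} = 9 - \frac{w - 5}{w + w} = 9 - \frac{-5 + w}{2 w}$)
$G{\left(W,q \right)} = q \left(\frac{107}{12} + W\right)$ ($G{\left(W,q \right)} = q \left(W + \frac{5 + 17 \cdot 6}{2 \cdot 6}\right) = q \left(W + \frac{1}{2} \cdot \frac{1}{6} \left(5 + 102\right)\right) = q \left(W + \frac{1}{2} \cdot \frac{1}{6} \cdot 107\right) = q \left(W + \frac{107}{12}\right) = q \left(\frac{107}{12} + W\right)$)
$X = -29$ ($X = -25 - 4 = -29$)
$X - 45 G{\left(0,-6 \right)} = -29 - 45 \cdot \frac{1}{12} \left(-6\right) \left(107 + 12 \cdot 0\right) = -29 - 45 \cdot \frac{1}{12} \left(-6\right) \left(107 + 0\right) = -29 - 45 \cdot \frac{1}{12} \left(-6\right) 107 = -29 - - \frac{4815}{2} = -29 + \frac{4815}{2} = \frac{4757}{2}$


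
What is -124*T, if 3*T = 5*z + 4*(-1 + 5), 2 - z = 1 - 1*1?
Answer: -3224/3 ≈ -1074.7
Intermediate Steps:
z = 2 (z = 2 - (1 - 1*1) = 2 - (1 - 1) = 2 - 1*0 = 2 + 0 = 2)
T = 26/3 (T = (5*2 + 4*(-1 + 5))/3 = (10 + 4*4)/3 = (10 + 16)/3 = (⅓)*26 = 26/3 ≈ 8.6667)
-124*T = -124*26/3 = -3224/3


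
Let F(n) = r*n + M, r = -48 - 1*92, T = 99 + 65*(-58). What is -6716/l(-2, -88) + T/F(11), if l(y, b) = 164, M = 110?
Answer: -2250459/58630 ≈ -38.384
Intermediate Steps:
T = -3671 (T = 99 - 3770 = -3671)
r = -140 (r = -48 - 92 = -140)
F(n) = 110 - 140*n (F(n) = -140*n + 110 = 110 - 140*n)
-6716/l(-2, -88) + T/F(11) = -6716/164 - 3671/(110 - 140*11) = -6716*1/164 - 3671/(110 - 1540) = -1679/41 - 3671/(-1430) = -1679/41 - 3671*(-1/1430) = -1679/41 + 3671/1430 = -2250459/58630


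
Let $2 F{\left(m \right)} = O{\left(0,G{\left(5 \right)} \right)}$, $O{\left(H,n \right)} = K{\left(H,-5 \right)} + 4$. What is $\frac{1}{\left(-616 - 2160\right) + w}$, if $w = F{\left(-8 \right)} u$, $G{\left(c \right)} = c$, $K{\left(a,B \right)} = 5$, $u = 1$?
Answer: $- \frac{2}{5543} \approx -0.00036082$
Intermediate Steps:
$O{\left(H,n \right)} = 9$ ($O{\left(H,n \right)} = 5 + 4 = 9$)
$F{\left(m \right)} = \frac{9}{2}$ ($F{\left(m \right)} = \frac{1}{2} \cdot 9 = \frac{9}{2}$)
$w = \frac{9}{2}$ ($w = \frac{9}{2} \cdot 1 = \frac{9}{2} \approx 4.5$)
$\frac{1}{\left(-616 - 2160\right) + w} = \frac{1}{\left(-616 - 2160\right) + \frac{9}{2}} = \frac{1}{-2776 + \frac{9}{2}} = \frac{1}{- \frac{5543}{2}} = - \frac{2}{5543}$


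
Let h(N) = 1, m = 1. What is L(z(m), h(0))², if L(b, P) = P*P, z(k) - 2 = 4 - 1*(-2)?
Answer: 1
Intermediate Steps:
z(k) = 8 (z(k) = 2 + (4 - 1*(-2)) = 2 + (4 + 2) = 2 + 6 = 8)
L(b, P) = P²
L(z(m), h(0))² = (1²)² = 1² = 1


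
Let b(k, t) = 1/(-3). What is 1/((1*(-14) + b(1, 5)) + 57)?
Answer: 3/128 ≈ 0.023438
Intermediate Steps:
b(k, t) = -⅓ (b(k, t) = 1*(-⅓) = -⅓)
1/((1*(-14) + b(1, 5)) + 57) = 1/((1*(-14) - ⅓) + 57) = 1/((-14 - ⅓) + 57) = 1/(-43/3 + 57) = 1/(128/3) = 3/128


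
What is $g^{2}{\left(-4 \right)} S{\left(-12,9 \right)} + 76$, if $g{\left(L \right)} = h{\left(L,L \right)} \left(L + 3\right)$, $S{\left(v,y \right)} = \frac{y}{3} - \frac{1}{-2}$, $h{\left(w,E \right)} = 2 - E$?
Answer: $202$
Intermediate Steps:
$S{\left(v,y \right)} = \frac{1}{2} + \frac{y}{3}$ ($S{\left(v,y \right)} = y \frac{1}{3} - - \frac{1}{2} = \frac{y}{3} + \frac{1}{2} = \frac{1}{2} + \frac{y}{3}$)
$g{\left(L \right)} = \left(2 - L\right) \left(3 + L\right)$ ($g{\left(L \right)} = \left(2 - L\right) \left(L + 3\right) = \left(2 - L\right) \left(3 + L\right)$)
$g^{2}{\left(-4 \right)} S{\left(-12,9 \right)} + 76 = \left(6 - -4 - \left(-4\right)^{2}\right)^{2} \left(\frac{1}{2} + \frac{1}{3} \cdot 9\right) + 76 = \left(6 + 4 - 16\right)^{2} \left(\frac{1}{2} + 3\right) + 76 = \left(6 + 4 - 16\right)^{2} \cdot \frac{7}{2} + 76 = \left(-6\right)^{2} \cdot \frac{7}{2} + 76 = 36 \cdot \frac{7}{2} + 76 = 126 + 76 = 202$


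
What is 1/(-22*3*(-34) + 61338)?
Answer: 1/63582 ≈ 1.5728e-5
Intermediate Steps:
1/(-22*3*(-34) + 61338) = 1/(-66*(-34) + 61338) = 1/(2244 + 61338) = 1/63582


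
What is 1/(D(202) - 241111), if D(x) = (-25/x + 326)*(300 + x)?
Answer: -101/7829634 ≈ -1.2900e-5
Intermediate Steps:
D(x) = (300 + x)*(326 - 25/x) (D(x) = (326 - 25/x)*(300 + x) = (300 + x)*(326 - 25/x))
1/(D(202) - 241111) = 1/((97775 - 7500/202 + 326*202) - 241111) = 1/((97775 - 7500*1/202 + 65852) - 241111) = 1/((97775 - 3750/101 + 65852) - 241111) = 1/(16522577/101 - 241111) = 1/(-7829634/101) = -101/7829634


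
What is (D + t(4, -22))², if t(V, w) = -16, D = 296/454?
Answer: 12138256/51529 ≈ 235.56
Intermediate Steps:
D = 148/227 (D = 296*(1/454) = 148/227 ≈ 0.65198)
(D + t(4, -22))² = (148/227 - 16)² = (-3484/227)² = 12138256/51529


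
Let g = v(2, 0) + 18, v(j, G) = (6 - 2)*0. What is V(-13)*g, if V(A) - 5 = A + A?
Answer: -378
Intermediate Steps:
v(j, G) = 0 (v(j, G) = 4*0 = 0)
V(A) = 5 + 2*A (V(A) = 5 + (A + A) = 5 + 2*A)
g = 18 (g = 0 + 18 = 18)
V(-13)*g = (5 + 2*(-13))*18 = (5 - 26)*18 = -21*18 = -378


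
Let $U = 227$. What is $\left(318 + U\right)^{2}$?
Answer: $297025$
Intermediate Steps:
$\left(318 + U\right)^{2} = \left(318 + 227\right)^{2} = 545^{2} = 297025$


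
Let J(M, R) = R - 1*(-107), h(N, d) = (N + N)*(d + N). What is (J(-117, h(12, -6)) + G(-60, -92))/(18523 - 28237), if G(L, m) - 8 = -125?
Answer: -67/4857 ≈ -0.013795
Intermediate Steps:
h(N, d) = 2*N*(N + d) (h(N, d) = (2*N)*(N + d) = 2*N*(N + d))
J(M, R) = 107 + R (J(M, R) = R + 107 = 107 + R)
G(L, m) = -117 (G(L, m) = 8 - 125 = -117)
(J(-117, h(12, -6)) + G(-60, -92))/(18523 - 28237) = ((107 + 2*12*(12 - 6)) - 117)/(18523 - 28237) = ((107 + 2*12*6) - 117)/(-9714) = ((107 + 144) - 117)*(-1/9714) = (251 - 117)*(-1/9714) = 134*(-1/9714) = -67/4857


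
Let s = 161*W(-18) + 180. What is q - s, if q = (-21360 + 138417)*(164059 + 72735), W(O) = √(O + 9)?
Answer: 27718395078 - 483*I ≈ 2.7718e+10 - 483.0*I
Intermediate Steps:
W(O) = √(9 + O)
q = 27718395258 (q = 117057*236794 = 27718395258)
s = 180 + 483*I (s = 161*√(9 - 18) + 180 = 161*√(-9) + 180 = 161*(3*I) + 180 = 483*I + 180 = 180 + 483*I ≈ 180.0 + 483.0*I)
q - s = 27718395258 - (180 + 483*I) = 27718395258 + (-180 - 483*I) = 27718395078 - 483*I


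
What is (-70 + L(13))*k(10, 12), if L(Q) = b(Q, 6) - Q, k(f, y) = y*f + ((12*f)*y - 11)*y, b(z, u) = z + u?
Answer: -1105152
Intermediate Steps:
b(z, u) = u + z
k(f, y) = f*y + y*(-11 + 12*f*y) (k(f, y) = f*y + (12*f*y - 11)*y = f*y + (-11 + 12*f*y)*y = f*y + y*(-11 + 12*f*y))
L(Q) = 6 (L(Q) = (6 + Q) - Q = 6)
(-70 + L(13))*k(10, 12) = (-70 + 6)*(12*(-11 + 10 + 12*10*12)) = -768*(-11 + 10 + 1440) = -768*1439 = -64*17268 = -1105152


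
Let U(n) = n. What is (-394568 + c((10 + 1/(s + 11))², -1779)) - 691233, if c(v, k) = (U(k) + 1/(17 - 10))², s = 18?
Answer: 101848055/49 ≈ 2.0785e+6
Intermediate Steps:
c(v, k) = (⅐ + k)² (c(v, k) = (k + 1/(17 - 10))² = (k + 1/7)² = (k + ⅐)² = (⅐ + k)²)
(-394568 + c((10 + 1/(s + 11))², -1779)) - 691233 = (-394568 + (1 + 7*(-1779))²/49) - 691233 = (-394568 + (1 - 12453)²/49) - 691233 = (-394568 + (1/49)*(-12452)²) - 691233 = (-394568 + (1/49)*155052304) - 691233 = (-394568 + 155052304/49) - 691233 = 135718472/49 - 691233 = 101848055/49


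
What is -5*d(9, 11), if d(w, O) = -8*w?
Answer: 360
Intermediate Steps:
-5*d(9, 11) = -(-40)*9 = -5*(-72) = 360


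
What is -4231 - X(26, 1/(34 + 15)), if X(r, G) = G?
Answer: -207320/49 ≈ -4231.0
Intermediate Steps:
-4231 - X(26, 1/(34 + 15)) = -4231 - 1/(34 + 15) = -4231 - 1/49 = -207320/49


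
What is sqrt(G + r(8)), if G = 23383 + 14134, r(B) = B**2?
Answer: sqrt(37581) ≈ 193.86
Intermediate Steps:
G = 37517
sqrt(G + r(8)) = sqrt(37517 + 8**2) = sqrt(37517 + 64) = sqrt(37581)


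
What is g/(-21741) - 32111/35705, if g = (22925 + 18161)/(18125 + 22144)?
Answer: -28114272708149/31259310786945 ≈ -0.89939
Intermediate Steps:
g = 41086/40269 ≈ 1.0203
g/(-21741) - 32111/35705 = (41086/40269)/(-21741) - 32111/35705 = (41086/40269)*(-1/21741) - 32111*1/35705 = -41086/875488329 - 32111/35705 = -28114272708149/31259310786945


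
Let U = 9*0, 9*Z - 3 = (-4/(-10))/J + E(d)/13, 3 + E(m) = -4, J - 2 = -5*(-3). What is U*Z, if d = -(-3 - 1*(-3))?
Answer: 0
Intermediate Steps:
d = 0 (d = -(-3 + 3) = -1*0 = 0)
J = 17 (J = 2 - 5*(-3) = 2 + 15 = 17)
E(m) = -7 (E(m) = -3 - 4 = -7)
Z = 2746/9945 (Z = ⅓ + (-4/(-10)/17 - 7/13)/9 = ⅓ + (-4*(-⅒)*(1/17) - 7*1/13)/9 = ⅓ + ((⅖)*(1/17) - 7/13)/9 = ⅓ + (2/85 - 7/13)/9 = ⅓ + (⅑)*(-569/1105) = ⅓ - 569/9945 = 2746/9945 ≈ 0.27612)
U = 0
U*Z = 0*(2746/9945) = 0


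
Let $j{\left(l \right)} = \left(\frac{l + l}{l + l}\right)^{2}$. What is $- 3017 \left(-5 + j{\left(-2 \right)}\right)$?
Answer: $12068$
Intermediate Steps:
$j{\left(l \right)} = 1$ ($j{\left(l \right)} = \left(\frac{2 l}{2 l}\right)^{2} = \left(2 l \frac{1}{2 l}\right)^{2} = 1^{2} = 1$)
$- 3017 \left(-5 + j{\left(-2 \right)}\right) = - 3017 \left(-5 + 1\right) = \left(-3017\right) \left(-4\right) = 12068$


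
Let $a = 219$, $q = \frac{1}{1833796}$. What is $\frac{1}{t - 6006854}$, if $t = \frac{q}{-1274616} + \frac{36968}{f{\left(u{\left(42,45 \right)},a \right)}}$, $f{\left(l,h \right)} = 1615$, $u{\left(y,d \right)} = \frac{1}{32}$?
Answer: $- \frac{3774877941572640}{22675054254371995558927} \approx -1.6648 \cdot 10^{-7}$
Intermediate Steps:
$u{\left(y,d \right)} = \frac{1}{32}$
$q = \frac{1}{1833796} \approx 5.4532 \cdot 10^{-7}$
$t = \frac{86408475383315633}{3774877941572640}$ ($t = \frac{1}{1833796 \left(-1274616\right)} + \frac{36968}{1615} = \frac{1}{1833796} \left(- \frac{1}{1274616}\right) + 36968 \cdot \frac{1}{1615} = - \frac{1}{2337385722336} + \frac{36968}{1615} = \frac{86408475383315633}{3774877941572640} \approx 22.89$)
$\frac{1}{t - 6006854} = \frac{1}{\frac{86408475383315633}{3774877941572640} - 6006854} = \frac{1}{- \frac{22675054254371995558927}{3774877941572640}} = - \frac{3774877941572640}{22675054254371995558927}$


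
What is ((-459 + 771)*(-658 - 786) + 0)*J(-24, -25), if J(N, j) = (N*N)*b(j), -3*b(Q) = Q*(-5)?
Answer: 10812672000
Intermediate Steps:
b(Q) = 5*Q/3 (b(Q) = -Q*(-5)/3 = -(-5)*Q/3 = 5*Q/3)
J(N, j) = 5*j*N²/3 (J(N, j) = (N*N)*(5*j/3) = N²*(5*j/3) = 5*j*N²/3)
((-459 + 771)*(-658 - 786) + 0)*J(-24, -25) = ((-459 + 771)*(-658 - 786) + 0)*((5/3)*(-25)*(-24)²) = (312*(-1444) + 0)*((5/3)*(-25)*576) = (-450528 + 0)*(-24000) = -450528*(-24000) = 10812672000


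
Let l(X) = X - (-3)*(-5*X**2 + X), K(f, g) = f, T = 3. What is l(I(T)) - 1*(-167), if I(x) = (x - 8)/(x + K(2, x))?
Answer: 148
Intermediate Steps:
I(x) = (-8 + x)/(2 + x) (I(x) = (x - 8)/(x + 2) = (-8 + x)/(2 + x))
l(X) = -15*X**2 + 4*X (l(X) = X - (-3)*(X - 5*X**2) = X - (-3*X + 15*X**2) = X + (-15*X**2 + 3*X) = -15*X**2 + 4*X)
l(I(T)) - 1*(-167) = ((-8 + 3)/(2 + 3))*(4 - 15*(-8 + 3)/(2 + 3)) - 1*(-167) = (-5/5)*(4 - 15*(-5)/5) + 167 = ((1/5)*(-5))*(4 - 3*(-5)) + 167 = -(4 - 15*(-1)) + 167 = -(4 + 15) + 167 = -1*19 + 167 = -19 + 167 = 148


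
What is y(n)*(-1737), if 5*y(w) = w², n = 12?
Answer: -250128/5 ≈ -50026.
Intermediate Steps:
y(w) = w²/5
y(n)*(-1737) = ((⅕)*12²)*(-1737) = ((⅕)*144)*(-1737) = (144/5)*(-1737) = -250128/5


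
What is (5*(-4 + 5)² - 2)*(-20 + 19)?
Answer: -3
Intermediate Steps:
(5*(-4 + 5)² - 2)*(-20 + 19) = (5*1² - 2)*(-1) = (5*1 - 2)*(-1) = (5 - 2)*(-1) = 3*(-1) = -3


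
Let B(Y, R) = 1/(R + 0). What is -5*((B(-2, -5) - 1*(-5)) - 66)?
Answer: 306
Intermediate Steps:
B(Y, R) = 1/R
-5*((B(-2, -5) - 1*(-5)) - 66) = -5*((1/(-5) - 1*(-5)) - 66) = -5*((-⅕ + 5) - 66) = -5*(24/5 - 66) = -5*(-306/5) = 306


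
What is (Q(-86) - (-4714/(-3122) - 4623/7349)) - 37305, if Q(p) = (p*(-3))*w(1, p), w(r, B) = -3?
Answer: -436844358421/11471789 ≈ -38080.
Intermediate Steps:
Q(p) = 9*p (Q(p) = (p*(-3))*(-3) = -3*p*(-3) = 9*p)
(Q(-86) - (-4714/(-3122) - 4623/7349)) - 37305 = (9*(-86) - (-4714/(-3122) - 4623/7349)) - 37305 = (-774 - (-4714*(-1/3122) - 4623*1/7349)) - 37305 = (-774 - (2357/1561 - 4623/7349)) - 37305 = (-774 - 1*10105090/11471789) - 37305 = (-774 - 10105090/11471789) - 37305 = -8889269776/11471789 - 37305 = -436844358421/11471789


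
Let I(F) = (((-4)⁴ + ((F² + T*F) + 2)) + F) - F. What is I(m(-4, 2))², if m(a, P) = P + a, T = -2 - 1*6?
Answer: 77284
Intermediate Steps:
T = -8 (T = -2 - 6 = -8)
I(F) = 258 + F² - 8*F (I(F) = (((-4)⁴ + ((F² - 8*F) + 2)) + F) - F = ((256 + (2 + F² - 8*F)) + F) - F = ((258 + F² - 8*F) + F) - F = (258 + F² - 7*F) - F = 258 + F² - 8*F)
I(m(-4, 2))² = (258 + (2 - 4)² - 8*(2 - 4))² = (258 + (-2)² - 8*(-2))² = (258 + 4 + 16)² = 278² = 77284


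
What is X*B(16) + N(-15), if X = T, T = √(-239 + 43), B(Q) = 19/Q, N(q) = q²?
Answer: 225 + 133*I/8 ≈ 225.0 + 16.625*I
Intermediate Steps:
T = 14*I (T = √(-196) = 14*I ≈ 14.0*I)
X = 14*I ≈ 14.0*I
X*B(16) + N(-15) = (14*I)*(19/16) + (-15)² = (14*I)*(19*(1/16)) + 225 = (14*I)*(19/16) + 225 = 133*I/8 + 225 = 225 + 133*I/8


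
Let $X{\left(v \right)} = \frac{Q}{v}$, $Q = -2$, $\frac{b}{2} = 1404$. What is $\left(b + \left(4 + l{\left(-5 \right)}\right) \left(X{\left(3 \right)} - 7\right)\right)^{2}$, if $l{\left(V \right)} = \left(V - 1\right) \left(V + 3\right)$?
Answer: $\frac{64899136}{9} \approx 7.211 \cdot 10^{6}$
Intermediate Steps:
$b = 2808$ ($b = 2 \cdot 1404 = 2808$)
$X{\left(v \right)} = - \frac{2}{v}$
$l{\left(V \right)} = \left(-1 + V\right) \left(3 + V\right)$
$\left(b + \left(4 + l{\left(-5 \right)}\right) \left(X{\left(3 \right)} - 7\right)\right)^{2} = \left(2808 + \left(4 + \left(-3 + \left(-5\right)^{2} + 2 \left(-5\right)\right)\right) \left(- \frac{2}{3} - 7\right)\right)^{2} = \left(2808 + \left(4 - -12\right) \left(\left(-2\right) \frac{1}{3} - 7\right)\right)^{2} = \left(2808 + \left(4 + 12\right) \left(- \frac{2}{3} - 7\right)\right)^{2} = \left(2808 + 16 \left(- \frac{23}{3}\right)\right)^{2} = \left(2808 - \frac{368}{3}\right)^{2} = \left(\frac{8056}{3}\right)^{2} = \frac{64899136}{9}$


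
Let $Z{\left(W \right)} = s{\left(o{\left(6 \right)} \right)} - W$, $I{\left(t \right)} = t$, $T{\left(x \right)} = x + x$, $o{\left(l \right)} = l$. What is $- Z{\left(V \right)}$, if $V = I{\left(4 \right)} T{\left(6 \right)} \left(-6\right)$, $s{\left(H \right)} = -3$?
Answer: $-285$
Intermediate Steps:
$T{\left(x \right)} = 2 x$
$V = -288$ ($V = 4 \cdot 2 \cdot 6 \left(-6\right) = 4 \cdot 12 \left(-6\right) = 48 \left(-6\right) = -288$)
$Z{\left(W \right)} = -3 - W$
$- Z{\left(V \right)} = - (-3 - -288) = - (-3 + 288) = \left(-1\right) 285 = -285$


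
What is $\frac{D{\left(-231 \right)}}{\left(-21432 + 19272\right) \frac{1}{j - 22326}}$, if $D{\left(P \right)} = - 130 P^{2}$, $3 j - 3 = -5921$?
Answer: $- \frac{702325624}{9} \approx -7.8036 \cdot 10^{7}$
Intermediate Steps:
$j = - \frac{5918}{3}$ ($j = 1 + \frac{1}{3} \left(-5921\right) = 1 - \frac{5921}{3} = - \frac{5918}{3} \approx -1972.7$)
$\frac{D{\left(-231 \right)}}{\left(-21432 + 19272\right) \frac{1}{j - 22326}} = \frac{\left(-130\right) \left(-231\right)^{2}}{\left(-21432 + 19272\right) \frac{1}{- \frac{5918}{3} - 22326}} = \frac{\left(-130\right) 53361}{\left(-2160\right) \frac{1}{- \frac{72896}{3}}} = - \frac{6936930}{\left(-2160\right) \left(- \frac{3}{72896}\right)} = - \frac{6936930}{\frac{405}{4556}} = \left(-6936930\right) \frac{4556}{405} = - \frac{702325624}{9}$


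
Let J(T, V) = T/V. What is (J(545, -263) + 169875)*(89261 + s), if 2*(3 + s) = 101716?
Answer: 6259903683280/263 ≈ 2.3802e+10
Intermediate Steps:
s = 50855 (s = -3 + (1/2)*101716 = -3 + 50858 = 50855)
(J(545, -263) + 169875)*(89261 + s) = (545/(-263) + 169875)*(89261 + 50855) = (545*(-1/263) + 169875)*140116 = (-545/263 + 169875)*140116 = (44676580/263)*140116 = 6259903683280/263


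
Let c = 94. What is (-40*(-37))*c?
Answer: 139120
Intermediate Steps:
(-40*(-37))*c = -40*(-37)*94 = 1480*94 = 139120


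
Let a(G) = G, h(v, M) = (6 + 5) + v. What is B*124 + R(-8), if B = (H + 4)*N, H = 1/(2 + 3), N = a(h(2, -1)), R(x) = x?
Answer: 33812/5 ≈ 6762.4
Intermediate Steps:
h(v, M) = 11 + v
N = 13 (N = 11 + 2 = 13)
H = ⅕ (H = 1/5 = ⅕ ≈ 0.20000)
B = 273/5 (B = (⅕ + 4)*13 = (21/5)*13 = 273/5 ≈ 54.600)
B*124 + R(-8) = (273/5)*124 - 8 = 33852/5 - 8 = 33812/5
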